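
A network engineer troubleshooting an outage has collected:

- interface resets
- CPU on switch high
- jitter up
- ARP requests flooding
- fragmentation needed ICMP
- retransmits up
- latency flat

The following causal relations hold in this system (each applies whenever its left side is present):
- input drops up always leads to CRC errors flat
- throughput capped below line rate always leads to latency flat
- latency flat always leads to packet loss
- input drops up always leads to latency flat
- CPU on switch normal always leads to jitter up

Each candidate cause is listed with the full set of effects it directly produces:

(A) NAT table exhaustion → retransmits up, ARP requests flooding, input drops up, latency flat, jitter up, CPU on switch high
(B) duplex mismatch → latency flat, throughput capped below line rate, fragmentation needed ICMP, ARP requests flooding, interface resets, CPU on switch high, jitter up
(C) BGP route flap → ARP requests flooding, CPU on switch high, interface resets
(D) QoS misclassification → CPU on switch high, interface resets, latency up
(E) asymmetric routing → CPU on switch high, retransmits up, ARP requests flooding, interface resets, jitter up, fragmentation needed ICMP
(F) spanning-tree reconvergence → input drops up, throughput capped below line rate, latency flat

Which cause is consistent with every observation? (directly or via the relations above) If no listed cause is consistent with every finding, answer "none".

none

Testing each hypothesis:
(A) NAT table exhaustion — interface resets ✗; CPU on switch high ✓; jitter up ✓; ARP requests flooding ✓; fragmentation needed ICMP ✗; retransmits up ✓; latency flat ✓
(B) duplex mismatch — does not account for retransmits up
(C) BGP route flap — does not account for jitter up, fragmentation needed ICMP, retransmits up, latency flat
(D) QoS misclassification — interface resets ✓; CPU on switch high ✓; jitter up ✗; ARP requests flooding ✗; fragmentation needed ICMP ✗; retransmits up ✗; latency flat ✗
(E) asymmetric routing — interface resets ✓; CPU on switch high ✓; jitter up ✓; ARP requests flooding ✓; fragmentation needed ICMP ✓; retransmits up ✓; latency flat ✗
(F) spanning-tree reconvergence — interface resets ✗; CPU on switch high ✗; jitter up ✗; ARP requests flooding ✗; fragmentation needed ICMP ✗; retransmits up ✗; latency flat ✓
None of the listed candidates fits everything.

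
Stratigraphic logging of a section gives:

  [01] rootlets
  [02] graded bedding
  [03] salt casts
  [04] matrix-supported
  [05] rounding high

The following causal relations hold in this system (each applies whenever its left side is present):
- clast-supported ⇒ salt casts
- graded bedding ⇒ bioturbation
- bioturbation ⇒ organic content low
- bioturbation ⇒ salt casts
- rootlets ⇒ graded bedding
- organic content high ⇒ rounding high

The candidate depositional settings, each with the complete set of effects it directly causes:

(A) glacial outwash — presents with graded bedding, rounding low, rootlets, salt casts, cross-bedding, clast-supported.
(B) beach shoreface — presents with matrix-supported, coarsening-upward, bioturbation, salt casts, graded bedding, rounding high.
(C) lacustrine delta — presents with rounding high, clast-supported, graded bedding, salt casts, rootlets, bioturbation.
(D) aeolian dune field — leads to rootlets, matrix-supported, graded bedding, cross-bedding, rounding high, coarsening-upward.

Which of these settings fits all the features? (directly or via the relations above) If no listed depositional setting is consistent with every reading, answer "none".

D

Testing each hypothesis:
(A) glacial outwash — rootlets +; graded bedding +; salt casts +; matrix-supported -; rounding high -
(B) beach shoreface — does not account for rootlets
(C) lacustrine delta — rootlets +; graded bedding +; salt casts +; matrix-supported -; rounding high +
(D) aeolian dune field — rootlets +; graded bedding +; salt casts + (by graded bedding → bioturbation → salt casts); matrix-supported +; rounding high +
Only (D) is consistent with every observation.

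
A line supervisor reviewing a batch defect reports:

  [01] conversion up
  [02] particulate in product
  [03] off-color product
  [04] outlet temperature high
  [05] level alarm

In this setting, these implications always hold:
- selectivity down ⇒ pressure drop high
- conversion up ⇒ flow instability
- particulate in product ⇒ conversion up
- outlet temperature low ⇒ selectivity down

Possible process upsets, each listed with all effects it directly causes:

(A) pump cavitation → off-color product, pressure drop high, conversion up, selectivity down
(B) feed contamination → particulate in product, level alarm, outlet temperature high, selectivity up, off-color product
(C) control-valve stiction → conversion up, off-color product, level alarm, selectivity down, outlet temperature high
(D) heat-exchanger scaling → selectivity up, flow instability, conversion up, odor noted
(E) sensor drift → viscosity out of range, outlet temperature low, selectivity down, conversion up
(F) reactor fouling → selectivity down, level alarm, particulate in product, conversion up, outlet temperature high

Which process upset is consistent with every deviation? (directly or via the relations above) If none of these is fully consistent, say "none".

B

Per-candidate check:
(A) pump cavitation — conversion up yes; particulate in product NO; off-color product yes; outlet temperature high NO; level alarm NO
(B) feed contamination — accounts for every observation (conversion up via particulate in product → conversion up)
(C) control-valve stiction — does not account for particulate in product
(D) heat-exchanger scaling — conversion up yes; particulate in product NO; off-color product NO; outlet temperature high NO; level alarm NO
(E) sensor drift — conversion up yes; particulate in product NO; off-color product NO; outlet temperature high NO; level alarm NO
(F) reactor fouling — does not account for off-color product
(B) is the only candidate with no mismatches.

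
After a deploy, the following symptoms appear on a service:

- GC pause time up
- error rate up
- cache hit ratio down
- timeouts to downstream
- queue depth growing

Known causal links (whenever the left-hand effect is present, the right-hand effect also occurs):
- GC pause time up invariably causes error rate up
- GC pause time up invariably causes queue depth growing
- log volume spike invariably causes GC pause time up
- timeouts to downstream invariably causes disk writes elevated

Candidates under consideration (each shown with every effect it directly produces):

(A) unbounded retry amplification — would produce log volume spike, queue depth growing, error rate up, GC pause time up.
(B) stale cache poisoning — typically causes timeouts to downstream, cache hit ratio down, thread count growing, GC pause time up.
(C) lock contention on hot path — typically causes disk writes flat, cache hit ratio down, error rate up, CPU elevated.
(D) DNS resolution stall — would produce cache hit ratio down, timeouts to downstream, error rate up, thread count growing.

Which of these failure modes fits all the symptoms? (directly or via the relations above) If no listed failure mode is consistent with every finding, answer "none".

B

For each candidate, compare predicted effects to what was observed:
(A) unbounded retry amplification — GC pause time up +; error rate up +; cache hit ratio down -; timeouts to downstream -; queue depth growing +
(B) stale cache poisoning — accounts for every observation (error rate up by GC pause time up → error rate up)
(C) lock contention on hot path — GC pause time up -; error rate up +; cache hit ratio down +; timeouts to downstream -; queue depth growing -
(D) DNS resolution stall — does not account for GC pause time up, queue depth growing
(B) is the only candidate with no mismatches.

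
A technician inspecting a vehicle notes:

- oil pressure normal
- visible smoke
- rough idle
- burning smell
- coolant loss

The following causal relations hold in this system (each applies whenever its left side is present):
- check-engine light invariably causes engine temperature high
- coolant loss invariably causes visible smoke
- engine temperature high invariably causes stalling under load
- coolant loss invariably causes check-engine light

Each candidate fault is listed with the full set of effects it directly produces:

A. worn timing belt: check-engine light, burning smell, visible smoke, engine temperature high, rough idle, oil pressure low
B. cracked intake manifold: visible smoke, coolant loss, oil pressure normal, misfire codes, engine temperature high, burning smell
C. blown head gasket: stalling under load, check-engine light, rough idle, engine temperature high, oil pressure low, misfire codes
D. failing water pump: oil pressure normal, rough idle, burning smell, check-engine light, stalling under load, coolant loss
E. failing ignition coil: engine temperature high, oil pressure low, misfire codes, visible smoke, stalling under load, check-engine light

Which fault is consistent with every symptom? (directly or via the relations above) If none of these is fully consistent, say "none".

For each candidate, compare predicted effects to what was observed:
(A) worn timing belt — oil pressure normal NO; visible smoke yes; rough idle yes; burning smell yes; coolant loss NO
(B) cracked intake manifold — oil pressure normal yes; visible smoke yes; rough idle NO; burning smell yes; coolant loss yes
(C) blown head gasket — fails on oil pressure normal, visible smoke, burning smell, coolant loss (predicts oil pressure low, not oil pressure normal)
(D) failing water pump — oil pressure normal yes; visible smoke yes (by coolant loss → visible smoke); rough idle yes; burning smell yes; coolant loss yes
(E) failing ignition coil — fails on oil pressure normal, rough idle, burning smell, coolant loss (predicts oil pressure low, not oil pressure normal)
Only (D) is consistent with every observation.

D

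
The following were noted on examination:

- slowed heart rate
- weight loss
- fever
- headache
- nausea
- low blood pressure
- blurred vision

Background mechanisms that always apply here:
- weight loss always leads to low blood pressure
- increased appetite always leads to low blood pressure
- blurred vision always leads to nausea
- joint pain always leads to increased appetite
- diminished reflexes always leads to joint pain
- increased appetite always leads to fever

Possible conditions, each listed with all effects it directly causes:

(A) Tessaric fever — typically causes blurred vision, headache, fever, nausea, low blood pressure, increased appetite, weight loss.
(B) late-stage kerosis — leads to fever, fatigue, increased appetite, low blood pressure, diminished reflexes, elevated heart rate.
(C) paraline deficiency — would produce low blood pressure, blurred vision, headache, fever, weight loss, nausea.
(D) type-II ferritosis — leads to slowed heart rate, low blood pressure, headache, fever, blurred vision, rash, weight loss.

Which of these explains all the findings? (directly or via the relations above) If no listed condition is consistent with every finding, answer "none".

D

Testing each hypothesis:
(A) Tessaric fever — does not account for slowed heart rate
(B) late-stage kerosis — slowed heart rate ✗; weight loss ✗; fever ✓; headache ✗; nausea ✗; low blood pressure ✓; blurred vision ✗
(C) paraline deficiency — slowed heart rate ✗; weight loss ✓; fever ✓; headache ✓; nausea ✓; low blood pressure ✓; blurred vision ✓
(D) type-II ferritosis — accounts for every observation (nausea through blurred vision → nausea)
Only (D) is consistent with every observation.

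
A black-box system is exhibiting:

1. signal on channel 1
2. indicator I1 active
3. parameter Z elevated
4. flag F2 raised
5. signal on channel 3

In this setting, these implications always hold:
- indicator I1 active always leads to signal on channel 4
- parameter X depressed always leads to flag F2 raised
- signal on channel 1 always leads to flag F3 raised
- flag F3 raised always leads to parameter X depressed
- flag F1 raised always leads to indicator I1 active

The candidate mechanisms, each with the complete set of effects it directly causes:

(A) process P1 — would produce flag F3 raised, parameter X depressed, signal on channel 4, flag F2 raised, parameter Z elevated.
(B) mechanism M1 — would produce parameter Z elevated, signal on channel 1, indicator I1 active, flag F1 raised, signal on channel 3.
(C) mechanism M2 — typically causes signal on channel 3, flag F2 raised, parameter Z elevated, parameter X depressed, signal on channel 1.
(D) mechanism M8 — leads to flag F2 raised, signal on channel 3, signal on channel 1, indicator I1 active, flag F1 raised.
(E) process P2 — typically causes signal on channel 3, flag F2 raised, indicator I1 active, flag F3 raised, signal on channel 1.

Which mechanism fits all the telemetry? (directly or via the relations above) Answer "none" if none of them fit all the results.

B

For each candidate, compare predicted effects to what was observed:
(A) process P1 — signal on channel 1 miss; indicator I1 active miss; parameter Z elevated match; flag F2 raised match; signal on channel 3 miss
(B) mechanism M1 — signal on channel 1 match; indicator I1 active match; parameter Z elevated match; flag F2 raised match (via signal on channel 1 → flag F3 raised → parameter X depressed → flag F2 raised); signal on channel 3 match
(C) mechanism M2 — signal on channel 1 match; indicator I1 active miss; parameter Z elevated match; flag F2 raised match; signal on channel 3 match
(D) mechanism M8 — does not account for parameter Z elevated
(E) process P2 — signal on channel 1 match; indicator I1 active match; parameter Z elevated miss; flag F2 raised match; signal on channel 3 match
(B) alone accounts for all the evidence.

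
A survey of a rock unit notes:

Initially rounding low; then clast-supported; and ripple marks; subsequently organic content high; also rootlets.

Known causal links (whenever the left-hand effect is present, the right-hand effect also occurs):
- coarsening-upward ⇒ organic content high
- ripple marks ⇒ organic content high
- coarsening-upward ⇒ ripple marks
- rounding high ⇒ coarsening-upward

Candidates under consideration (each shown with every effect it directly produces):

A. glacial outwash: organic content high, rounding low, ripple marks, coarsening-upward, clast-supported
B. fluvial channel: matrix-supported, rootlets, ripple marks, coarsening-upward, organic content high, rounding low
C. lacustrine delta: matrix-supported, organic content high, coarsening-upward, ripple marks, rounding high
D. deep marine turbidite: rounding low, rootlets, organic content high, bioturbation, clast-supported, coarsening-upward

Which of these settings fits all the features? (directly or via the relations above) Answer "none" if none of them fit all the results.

D

Checking each candidate against the observations:
(A) glacial outwash — does not account for rootlets
(B) fluvial channel — fails on clast-supported (predicts matrix-supported, not clast-supported)
(C) lacustrine delta — rounding low NO; clast-supported NO; ripple marks yes; organic content high yes; rootlets NO
(D) deep marine turbidite — accounts for every observation (ripple marks via coarsening-upward → ripple marks)
(D) is the only candidate with no mismatches.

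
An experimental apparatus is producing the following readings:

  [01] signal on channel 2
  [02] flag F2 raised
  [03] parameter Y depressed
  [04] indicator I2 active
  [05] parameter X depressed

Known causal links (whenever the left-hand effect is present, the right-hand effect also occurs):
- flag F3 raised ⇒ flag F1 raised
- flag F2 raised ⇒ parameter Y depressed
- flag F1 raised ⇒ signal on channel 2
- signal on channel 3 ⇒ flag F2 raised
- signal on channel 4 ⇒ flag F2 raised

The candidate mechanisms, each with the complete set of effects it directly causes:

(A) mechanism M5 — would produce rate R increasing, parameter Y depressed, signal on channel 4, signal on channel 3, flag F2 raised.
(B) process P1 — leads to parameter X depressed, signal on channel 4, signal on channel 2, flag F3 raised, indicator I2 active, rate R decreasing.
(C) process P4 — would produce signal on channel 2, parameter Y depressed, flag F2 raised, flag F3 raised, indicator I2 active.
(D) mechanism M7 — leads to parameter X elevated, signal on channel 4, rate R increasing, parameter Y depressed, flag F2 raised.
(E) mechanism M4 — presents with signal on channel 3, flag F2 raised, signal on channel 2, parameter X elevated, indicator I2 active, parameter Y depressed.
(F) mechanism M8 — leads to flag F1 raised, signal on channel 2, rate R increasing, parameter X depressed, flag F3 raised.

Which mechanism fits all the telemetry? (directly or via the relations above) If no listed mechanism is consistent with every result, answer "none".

B

Checking each candidate against the observations:
(A) mechanism M5 — does not account for signal on channel 2, indicator I2 active, parameter X depressed
(B) process P1 — signal on channel 2 yes; flag F2 raised yes (via signal on channel 4 → flag F2 raised); parameter Y depressed yes (via signal on channel 4 → flag F2 raised → parameter Y depressed); indicator I2 active yes; parameter X depressed yes
(C) process P4 — does not account for parameter X depressed
(D) mechanism M7 — signal on channel 2 NO; flag F2 raised yes; parameter Y depressed yes; indicator I2 active NO; parameter X depressed NO
(E) mechanism M4 — signal on channel 2 yes; flag F2 raised yes; parameter Y depressed yes; indicator I2 active yes; parameter X depressed NO
(F) mechanism M8 — signal on channel 2 yes; flag F2 raised NO; parameter Y depressed NO; indicator I2 active NO; parameter X depressed yes
Only (B) is consistent with every observation.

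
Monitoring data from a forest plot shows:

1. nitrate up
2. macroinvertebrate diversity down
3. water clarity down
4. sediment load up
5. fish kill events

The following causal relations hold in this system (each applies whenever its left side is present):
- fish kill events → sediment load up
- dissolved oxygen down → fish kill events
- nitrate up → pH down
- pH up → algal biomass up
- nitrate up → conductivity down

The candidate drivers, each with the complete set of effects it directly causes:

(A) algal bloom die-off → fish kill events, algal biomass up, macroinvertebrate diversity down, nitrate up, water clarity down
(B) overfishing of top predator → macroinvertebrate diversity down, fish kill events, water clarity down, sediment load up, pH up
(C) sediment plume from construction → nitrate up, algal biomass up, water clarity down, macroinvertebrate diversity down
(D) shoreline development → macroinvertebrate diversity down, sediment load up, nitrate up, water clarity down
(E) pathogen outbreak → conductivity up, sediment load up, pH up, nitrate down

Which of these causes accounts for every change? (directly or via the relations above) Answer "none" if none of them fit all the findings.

A

For each candidate, compare predicted effects to what was observed:
(A) algal bloom die-off — accounts for every observation (sediment load up via fish kill events → sediment load up)
(B) overfishing of top predator — nitrate up ✗; macroinvertebrate diversity down ✓; water clarity down ✓; sediment load up ✓; fish kill events ✓
(C) sediment plume from construction — does not account for sediment load up, fish kill events
(D) shoreline development — nitrate up ✓; macroinvertebrate diversity down ✓; water clarity down ✓; sediment load up ✓; fish kill events ✗
(E) pathogen outbreak — nitrate up ✗; macroinvertebrate diversity down ✗; water clarity down ✗; sediment load up ✓; fish kill events ✗
(A) alone accounts for all the evidence.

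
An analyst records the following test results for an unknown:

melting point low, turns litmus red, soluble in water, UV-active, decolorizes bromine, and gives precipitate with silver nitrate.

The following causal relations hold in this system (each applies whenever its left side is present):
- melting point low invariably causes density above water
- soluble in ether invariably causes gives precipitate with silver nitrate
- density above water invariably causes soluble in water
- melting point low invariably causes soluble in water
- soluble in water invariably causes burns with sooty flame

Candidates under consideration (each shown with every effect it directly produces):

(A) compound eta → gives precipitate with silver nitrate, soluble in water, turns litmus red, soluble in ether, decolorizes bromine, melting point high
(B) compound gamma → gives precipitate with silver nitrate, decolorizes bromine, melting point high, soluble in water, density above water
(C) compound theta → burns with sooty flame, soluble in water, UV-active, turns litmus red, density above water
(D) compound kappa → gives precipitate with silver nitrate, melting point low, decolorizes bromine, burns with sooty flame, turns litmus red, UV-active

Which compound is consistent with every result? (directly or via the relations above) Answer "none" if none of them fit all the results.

Testing each hypothesis:
(A) compound eta — melting point low NO; turns litmus red yes; soluble in water yes; UV-active NO; decolorizes bromine yes; gives precipitate with silver nitrate yes
(B) compound gamma — melting point low NO; turns litmus red NO; soluble in water yes; UV-active NO; decolorizes bromine yes; gives precipitate with silver nitrate yes
(C) compound theta — does not account for melting point low, decolorizes bromine, gives precipitate with silver nitrate
(D) compound kappa — melting point low yes; turns litmus red yes; soluble in water yes (by melting point low → soluble in water); UV-active yes; decolorizes bromine yes; gives precipitate with silver nitrate yes
Only (D) is consistent with every observation.

D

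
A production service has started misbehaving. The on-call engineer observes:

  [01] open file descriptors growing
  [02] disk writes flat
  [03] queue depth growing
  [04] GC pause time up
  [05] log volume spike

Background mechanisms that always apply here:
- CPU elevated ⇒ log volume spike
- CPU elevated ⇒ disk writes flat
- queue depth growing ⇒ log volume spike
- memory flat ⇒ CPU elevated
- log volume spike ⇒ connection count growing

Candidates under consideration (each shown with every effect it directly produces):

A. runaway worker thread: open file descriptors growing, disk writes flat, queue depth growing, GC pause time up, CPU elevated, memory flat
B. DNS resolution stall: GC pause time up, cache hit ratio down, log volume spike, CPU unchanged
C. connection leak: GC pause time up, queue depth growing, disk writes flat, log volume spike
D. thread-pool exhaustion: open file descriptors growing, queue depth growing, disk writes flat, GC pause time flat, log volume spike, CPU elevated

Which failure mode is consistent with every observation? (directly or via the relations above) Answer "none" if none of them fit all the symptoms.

Per-candidate check:
(A) runaway worker thread — accounts for every observation (log volume spike by CPU elevated → log volume spike)
(B) DNS resolution stall — does not account for open file descriptors growing, disk writes flat, queue depth growing
(C) connection leak — open file descriptors growing miss; disk writes flat match; queue depth growing match; GC pause time up match; log volume spike match
(D) thread-pool exhaustion — fails on GC pause time up (predicts GC pause time flat, not GC pause time up)
Only (A) is consistent with every observation.

A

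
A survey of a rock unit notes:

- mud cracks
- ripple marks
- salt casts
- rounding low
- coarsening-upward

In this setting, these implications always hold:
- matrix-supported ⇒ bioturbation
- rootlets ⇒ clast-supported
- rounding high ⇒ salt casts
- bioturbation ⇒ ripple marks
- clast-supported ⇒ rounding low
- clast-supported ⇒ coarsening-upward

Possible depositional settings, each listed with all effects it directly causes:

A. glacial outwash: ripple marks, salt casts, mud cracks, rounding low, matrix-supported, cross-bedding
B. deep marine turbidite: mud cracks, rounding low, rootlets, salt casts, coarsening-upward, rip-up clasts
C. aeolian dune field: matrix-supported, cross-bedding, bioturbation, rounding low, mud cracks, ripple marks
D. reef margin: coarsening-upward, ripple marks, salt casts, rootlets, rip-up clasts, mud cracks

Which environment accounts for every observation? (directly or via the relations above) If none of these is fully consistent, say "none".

D

Testing each hypothesis:
(A) glacial outwash — does not account for coarsening-upward
(B) deep marine turbidite — does not account for ripple marks
(C) aeolian dune field — mud cracks yes; ripple marks yes; salt casts NO; rounding low yes; coarsening-upward NO
(D) reef margin — accounts for every observation (rounding low through rootlets → clast-supported → rounding low)
(D) alone accounts for all the evidence.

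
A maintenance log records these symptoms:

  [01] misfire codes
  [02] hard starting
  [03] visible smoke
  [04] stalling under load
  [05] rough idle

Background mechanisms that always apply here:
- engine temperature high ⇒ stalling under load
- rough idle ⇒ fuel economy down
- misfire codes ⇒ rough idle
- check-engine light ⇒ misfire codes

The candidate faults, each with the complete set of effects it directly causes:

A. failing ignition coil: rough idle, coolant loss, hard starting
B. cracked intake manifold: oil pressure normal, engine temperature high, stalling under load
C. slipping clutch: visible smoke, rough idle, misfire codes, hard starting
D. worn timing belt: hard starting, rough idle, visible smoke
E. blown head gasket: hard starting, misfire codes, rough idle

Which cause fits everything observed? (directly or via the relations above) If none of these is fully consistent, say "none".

none

For each candidate, compare predicted effects to what was observed:
(A) failing ignition coil — does not account for misfire codes, visible smoke, stalling under load
(B) cracked intake manifold — does not account for misfire codes, hard starting, visible smoke, rough idle
(C) slipping clutch — misfire codes yes; hard starting yes; visible smoke yes; stalling under load NO; rough idle yes
(D) worn timing belt — does not account for misfire codes, stalling under load
(E) blown head gasket — misfire codes yes; hard starting yes; visible smoke NO; stalling under load NO; rough idle yes
None of the listed candidates fits everything.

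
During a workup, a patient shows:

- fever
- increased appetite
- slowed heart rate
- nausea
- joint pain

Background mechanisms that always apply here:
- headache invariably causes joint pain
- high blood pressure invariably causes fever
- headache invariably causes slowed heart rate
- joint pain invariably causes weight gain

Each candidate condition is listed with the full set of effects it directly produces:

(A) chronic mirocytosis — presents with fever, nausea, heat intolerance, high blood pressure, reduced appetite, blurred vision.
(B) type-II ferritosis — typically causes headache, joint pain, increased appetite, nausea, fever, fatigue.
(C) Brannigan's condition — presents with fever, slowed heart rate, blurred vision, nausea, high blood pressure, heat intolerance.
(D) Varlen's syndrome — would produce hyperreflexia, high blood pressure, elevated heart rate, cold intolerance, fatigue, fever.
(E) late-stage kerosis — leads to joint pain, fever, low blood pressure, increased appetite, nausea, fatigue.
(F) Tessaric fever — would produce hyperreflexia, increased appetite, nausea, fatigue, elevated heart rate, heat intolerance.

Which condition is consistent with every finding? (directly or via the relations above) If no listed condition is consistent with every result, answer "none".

Checking each candidate against the observations:
(A) chronic mirocytosis — fever match; increased appetite miss; slowed heart rate miss; nausea match; joint pain miss
(B) type-II ferritosis — accounts for every observation (slowed heart rate by headache → slowed heart rate)
(C) Brannigan's condition — does not account for increased appetite, joint pain
(D) Varlen's syndrome — fever match; increased appetite miss; slowed heart rate miss; nausea miss; joint pain miss
(E) late-stage kerosis — fever match; increased appetite match; slowed heart rate miss; nausea match; joint pain match
(F) Tessaric fever — fever miss; increased appetite match; slowed heart rate miss; nausea match; joint pain miss
(B) alone accounts for all the evidence.

B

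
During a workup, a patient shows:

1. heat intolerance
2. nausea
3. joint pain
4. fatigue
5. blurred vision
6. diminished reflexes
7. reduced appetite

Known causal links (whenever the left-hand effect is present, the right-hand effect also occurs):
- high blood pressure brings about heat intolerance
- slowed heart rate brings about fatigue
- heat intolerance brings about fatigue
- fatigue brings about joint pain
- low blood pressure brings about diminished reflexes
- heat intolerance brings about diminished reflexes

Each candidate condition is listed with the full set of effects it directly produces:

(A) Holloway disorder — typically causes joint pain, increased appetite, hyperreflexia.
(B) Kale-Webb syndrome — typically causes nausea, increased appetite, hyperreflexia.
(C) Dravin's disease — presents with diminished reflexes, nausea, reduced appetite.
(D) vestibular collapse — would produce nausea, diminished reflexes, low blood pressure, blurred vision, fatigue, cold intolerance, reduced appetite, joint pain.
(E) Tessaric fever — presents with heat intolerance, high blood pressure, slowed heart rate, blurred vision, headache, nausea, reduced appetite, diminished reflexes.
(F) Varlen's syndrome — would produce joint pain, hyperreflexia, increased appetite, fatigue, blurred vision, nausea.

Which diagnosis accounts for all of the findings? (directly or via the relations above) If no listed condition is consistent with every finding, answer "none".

Per-candidate check:
(A) Holloway disorder — fails on heat intolerance, nausea, fatigue, blurred vision, diminished reflexes, reduced appetite (predicts hyperreflexia, not diminished reflexes; predicts increased appetite, not reduced appetite)
(B) Kale-Webb syndrome — heat intolerance NO; nausea yes; joint pain NO; fatigue NO; blurred vision NO; diminished reflexes NO; reduced appetite NO
(C) Dravin's disease — does not account for heat intolerance, joint pain, fatigue, blurred vision
(D) vestibular collapse — fails on heat intolerance (predicts cold intolerance, not heat intolerance)
(E) Tessaric fever — accounts for every observation (joint pain through heat intolerance → fatigue → joint pain)
(F) Varlen's syndrome — heat intolerance NO; nausea yes; joint pain yes; fatigue yes; blurred vision yes; diminished reflexes NO; reduced appetite NO
Only (E) is consistent with every observation.

E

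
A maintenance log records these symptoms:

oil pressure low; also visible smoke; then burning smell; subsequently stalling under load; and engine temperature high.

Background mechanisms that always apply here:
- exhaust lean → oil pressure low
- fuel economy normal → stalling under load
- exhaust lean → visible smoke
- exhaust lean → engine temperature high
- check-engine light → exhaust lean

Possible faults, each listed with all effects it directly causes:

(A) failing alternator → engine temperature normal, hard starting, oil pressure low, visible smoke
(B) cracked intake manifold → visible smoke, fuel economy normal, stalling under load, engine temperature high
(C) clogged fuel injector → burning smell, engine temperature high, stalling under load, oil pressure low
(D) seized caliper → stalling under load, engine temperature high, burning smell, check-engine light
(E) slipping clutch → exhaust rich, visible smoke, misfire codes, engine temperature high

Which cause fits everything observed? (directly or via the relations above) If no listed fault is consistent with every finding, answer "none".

D

For each candidate, compare predicted effects to what was observed:
(A) failing alternator — oil pressure low ✓; visible smoke ✓; burning smell ✗; stalling under load ✗; engine temperature high ✗
(B) cracked intake manifold — oil pressure low ✗; visible smoke ✓; burning smell ✗; stalling under load ✓; engine temperature high ✓
(C) clogged fuel injector — does not account for visible smoke
(D) seized caliper — accounts for every observation (oil pressure low via check-engine light → exhaust lean → oil pressure low)
(E) slipping clutch — does not account for oil pressure low, burning smell, stalling under load
(D) alone accounts for all the evidence.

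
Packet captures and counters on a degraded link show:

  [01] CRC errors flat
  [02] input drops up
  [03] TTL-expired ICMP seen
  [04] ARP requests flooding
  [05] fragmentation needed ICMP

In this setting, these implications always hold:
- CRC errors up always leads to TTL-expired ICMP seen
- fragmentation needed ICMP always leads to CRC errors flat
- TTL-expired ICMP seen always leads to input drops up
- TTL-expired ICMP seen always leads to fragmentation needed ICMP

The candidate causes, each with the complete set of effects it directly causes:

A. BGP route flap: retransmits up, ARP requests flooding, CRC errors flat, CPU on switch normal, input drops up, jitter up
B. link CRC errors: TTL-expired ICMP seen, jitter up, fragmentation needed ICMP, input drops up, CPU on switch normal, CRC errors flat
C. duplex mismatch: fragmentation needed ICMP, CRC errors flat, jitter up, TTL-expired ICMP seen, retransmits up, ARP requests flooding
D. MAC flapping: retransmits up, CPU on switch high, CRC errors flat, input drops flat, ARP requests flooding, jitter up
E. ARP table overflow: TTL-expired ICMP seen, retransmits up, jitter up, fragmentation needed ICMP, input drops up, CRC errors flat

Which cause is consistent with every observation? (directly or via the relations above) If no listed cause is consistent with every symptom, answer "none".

Per-candidate check:
(A) BGP route flap — does not account for TTL-expired ICMP seen, fragmentation needed ICMP
(B) link CRC errors — does not account for ARP requests flooding
(C) duplex mismatch — CRC errors flat match; input drops up match (through TTL-expired ICMP seen → input drops up); TTL-expired ICMP seen match; ARP requests flooding match; fragmentation needed ICMP match
(D) MAC flapping — fails on input drops up, TTL-expired ICMP seen, fragmentation needed ICMP (predicts input drops flat, not input drops up)
(E) ARP table overflow — CRC errors flat match; input drops up match; TTL-expired ICMP seen match; ARP requests flooding miss; fragmentation needed ICMP match
Only (C) is consistent with every observation.

C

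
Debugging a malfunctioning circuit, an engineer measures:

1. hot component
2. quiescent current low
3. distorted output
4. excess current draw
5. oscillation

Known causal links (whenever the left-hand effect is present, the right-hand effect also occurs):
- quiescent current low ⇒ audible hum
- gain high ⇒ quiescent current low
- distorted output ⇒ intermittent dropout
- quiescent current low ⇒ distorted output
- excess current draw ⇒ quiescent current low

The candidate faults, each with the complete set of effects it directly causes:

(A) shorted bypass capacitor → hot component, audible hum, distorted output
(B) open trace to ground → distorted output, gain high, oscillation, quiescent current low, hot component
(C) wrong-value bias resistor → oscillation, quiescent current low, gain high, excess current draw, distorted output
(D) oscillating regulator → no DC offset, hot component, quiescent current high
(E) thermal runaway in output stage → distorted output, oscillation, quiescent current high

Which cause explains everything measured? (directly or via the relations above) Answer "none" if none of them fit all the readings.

none

Checking each candidate against the observations:
(A) shorted bypass capacitor — does not account for quiescent current low, excess current draw, oscillation
(B) open trace to ground — does not account for excess current draw
(C) wrong-value bias resistor — hot component -; quiescent current low +; distorted output +; excess current draw +; oscillation +
(D) oscillating regulator — hot component +; quiescent current low -; distorted output -; excess current draw -; oscillation -
(E) thermal runaway in output stage — hot component -; quiescent current low -; distorted output +; excess current draw -; oscillation +
None of the listed candidates fits everything.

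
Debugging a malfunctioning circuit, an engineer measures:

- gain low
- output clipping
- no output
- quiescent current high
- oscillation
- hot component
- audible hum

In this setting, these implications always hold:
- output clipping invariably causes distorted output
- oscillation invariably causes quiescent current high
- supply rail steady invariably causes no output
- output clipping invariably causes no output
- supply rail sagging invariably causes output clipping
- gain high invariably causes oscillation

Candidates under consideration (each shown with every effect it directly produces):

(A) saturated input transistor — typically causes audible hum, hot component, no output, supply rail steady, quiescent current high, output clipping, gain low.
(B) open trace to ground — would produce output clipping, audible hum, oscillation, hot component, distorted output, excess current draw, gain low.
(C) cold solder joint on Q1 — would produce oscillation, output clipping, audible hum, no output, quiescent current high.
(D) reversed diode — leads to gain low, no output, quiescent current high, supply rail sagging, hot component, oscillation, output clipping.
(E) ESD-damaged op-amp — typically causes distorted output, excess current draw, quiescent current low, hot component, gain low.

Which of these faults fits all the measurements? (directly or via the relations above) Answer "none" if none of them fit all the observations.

B

Checking each candidate against the observations:
(A) saturated input transistor — gain low +; output clipping +; no output +; quiescent current high +; oscillation -; hot component +; audible hum +
(B) open trace to ground — accounts for every observation (no output by output clipping → no output)
(C) cold solder joint on Q1 — gain low -; output clipping +; no output +; quiescent current high +; oscillation +; hot component -; audible hum +
(D) reversed diode — does not account for audible hum
(E) ESD-damaged op-amp — gain low +; output clipping -; no output -; quiescent current high -; oscillation -; hot component +; audible hum -
(B) alone accounts for all the evidence.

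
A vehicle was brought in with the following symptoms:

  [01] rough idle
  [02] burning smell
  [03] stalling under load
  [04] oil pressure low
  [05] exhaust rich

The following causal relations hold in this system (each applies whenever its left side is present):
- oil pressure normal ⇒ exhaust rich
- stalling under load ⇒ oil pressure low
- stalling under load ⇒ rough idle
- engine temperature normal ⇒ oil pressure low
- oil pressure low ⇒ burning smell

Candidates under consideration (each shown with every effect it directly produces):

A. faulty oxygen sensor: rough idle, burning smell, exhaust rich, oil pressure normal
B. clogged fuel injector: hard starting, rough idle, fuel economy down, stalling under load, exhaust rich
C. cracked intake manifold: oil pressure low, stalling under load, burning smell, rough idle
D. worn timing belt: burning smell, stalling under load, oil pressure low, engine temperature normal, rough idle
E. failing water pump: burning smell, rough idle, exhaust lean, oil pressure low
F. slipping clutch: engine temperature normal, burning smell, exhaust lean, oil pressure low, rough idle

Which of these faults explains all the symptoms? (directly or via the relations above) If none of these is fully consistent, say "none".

B

Testing each hypothesis:
(A) faulty oxygen sensor — rough idle match; burning smell match; stalling under load miss; oil pressure low miss; exhaust rich match
(B) clogged fuel injector — rough idle match; burning smell match (by stalling under load → oil pressure low → burning smell); stalling under load match; oil pressure low match (by stalling under load → oil pressure low); exhaust rich match
(C) cracked intake manifold — does not account for exhaust rich
(D) worn timing belt — rough idle match; burning smell match; stalling under load match; oil pressure low match; exhaust rich miss
(E) failing water pump — fails on stalling under load, exhaust rich (predicts exhaust lean, not exhaust rich)
(F) slipping clutch — fails on stalling under load, exhaust rich (predicts exhaust lean, not exhaust rich)
(B) alone accounts for all the evidence.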